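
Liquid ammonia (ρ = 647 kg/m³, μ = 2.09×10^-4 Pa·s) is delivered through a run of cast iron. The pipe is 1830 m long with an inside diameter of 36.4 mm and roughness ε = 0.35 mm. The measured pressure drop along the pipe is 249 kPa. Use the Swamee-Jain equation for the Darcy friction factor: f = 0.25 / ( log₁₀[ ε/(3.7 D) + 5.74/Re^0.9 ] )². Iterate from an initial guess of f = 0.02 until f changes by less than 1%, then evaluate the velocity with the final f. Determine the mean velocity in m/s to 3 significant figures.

Rearranging Darcy-Weisbach: V = √(2·ΔP·D/(f·L·ρ)). With ε/D = 0.00035/0.0364 = 0.00962, iterate starting from f = 0.02:
  f = 0.02 → V = √(2·2.49e+05·0.0364/(0.02·1830·647)) = 0.8749 m/s; Re = ρVD/μ = 9.859e+04; f → 0.03828
  f = 0.03828 → V = 0.6324 m/s; Re = 7.126e+04; f → 0.03857
Converged (Δf/f < 1%). With the final f = 0.03857: V = √(2·2.49e+05·0.0364/(0.03857·1830·647)) = 0.63 m/s.

V ≈ 0.630 m/s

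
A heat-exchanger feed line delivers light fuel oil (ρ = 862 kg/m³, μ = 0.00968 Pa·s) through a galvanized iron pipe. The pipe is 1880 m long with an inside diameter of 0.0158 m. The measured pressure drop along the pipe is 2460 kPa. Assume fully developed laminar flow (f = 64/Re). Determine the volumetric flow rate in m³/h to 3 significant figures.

Q ≈ 0.744 m³/h

For laminar flow, f = 64/Re with Re = ρVD/μ, so Darcy-Weisbach reduces to ΔP = 32μLV/D². Solving for V: V = ΔP·D²/(32μL) = 2.46e+06·(0.0158)²/(32·0.00968·1880) = 1.055 m/s.
Check: Re = ρVD/μ = 862·1.055·0.0158/0.00968 = 1484 < 2300, so the laminar assumption holds.
Q = V·A = 1.055·(π/4·0.0158²) = 0.0002068 m³/s = 0.744 m³/h.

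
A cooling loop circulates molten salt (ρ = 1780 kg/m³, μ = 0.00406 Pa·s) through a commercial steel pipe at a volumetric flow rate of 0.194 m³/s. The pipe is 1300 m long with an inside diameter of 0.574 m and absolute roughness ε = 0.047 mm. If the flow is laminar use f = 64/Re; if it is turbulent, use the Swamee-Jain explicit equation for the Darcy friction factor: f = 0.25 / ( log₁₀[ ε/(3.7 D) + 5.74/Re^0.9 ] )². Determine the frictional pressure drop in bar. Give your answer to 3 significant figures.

ΔP ≈ 0.186 bar

Cross-sectional area A = πD²/4 = π(0.574)²/4 = 0.2588 m²; mean velocity V = Q/A = 0.194/0.2588 = 0.7497 m/s.
Reynolds number Re = ρVD/μ = 1780 · 0.7497 · 0.574 / 0.00406 = 1.887e+05.
Re > 4000 → turbulent. Relative roughness ε/D = 4.7e-05/0.574 = 8.19e-05. Swamee-Jain: f = 0.25/(log₁₀[8.19e-05/3.7 + 5.74/1.887e+05^0.9])² = 0.25/(log₁₀[2.21e-05 + 0.000103])² = 0.25/(-3.904)² = 0.0164.
Darcy-Weisbach: ΔP = f(L/D)(ρV²/2) = 0.0164·(1300/0.574)·(1780·0.7497²/2) = 0.0164·2265·500.2 = 1.858e+04 Pa.
ΔP = 1.858e+04 Pa = 0.186 bar.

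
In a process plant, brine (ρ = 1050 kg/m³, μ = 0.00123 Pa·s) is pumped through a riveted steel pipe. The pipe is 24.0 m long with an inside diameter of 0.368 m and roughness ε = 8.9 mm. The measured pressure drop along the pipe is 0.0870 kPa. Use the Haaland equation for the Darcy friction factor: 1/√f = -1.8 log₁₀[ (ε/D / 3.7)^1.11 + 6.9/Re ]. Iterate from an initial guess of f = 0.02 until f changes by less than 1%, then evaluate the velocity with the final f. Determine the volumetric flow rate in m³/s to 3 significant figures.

Rearranging Darcy-Weisbach: V = √(2·ΔP·D/(f·L·ρ)). With ε/D = 0.0089/0.368 = 0.0242, iterate starting from f = 0.02:
  f = 0.02 → V = √(2·87·0.368/(0.02·24·1050)) = 0.3564 m/s; Re = ρVD/μ = 1.12e+05; f → 0.05279
  f = 0.05279 → V = 0.2194 m/s; Re = 6.892e+04; f → 0.05298
Converged (Δf/f < 1%). With the final f = 0.05298: V = √(2·87·0.368/(0.05298·24·1050)) = 0.219 m/s.
Q = V·A = 0.219·(π/4·0.368²) = 0.02329 m³/s = 0.0233 m³/s.

Q ≈ 0.0233 m³/s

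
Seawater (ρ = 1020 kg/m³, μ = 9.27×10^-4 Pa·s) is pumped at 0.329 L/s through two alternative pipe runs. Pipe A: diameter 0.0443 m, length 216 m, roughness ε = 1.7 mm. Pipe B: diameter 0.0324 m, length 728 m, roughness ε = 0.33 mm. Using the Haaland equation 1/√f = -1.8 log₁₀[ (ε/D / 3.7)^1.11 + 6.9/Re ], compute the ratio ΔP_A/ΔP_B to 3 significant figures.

ΔP_A/ΔP_B ≈ 0.0983

Pipe A: V = Q/A = 0.000329/0.001541 = 0.2135 m/s; Re = 1.04e+04; ε/D = 0.0384; Haaland → f = 0.06623; ΔP_A = f(L/D)(ρV²/2) = 7503 Pa.
Pipe B: V = Q/A = 0.000329/0.0008245 = 0.399 m/s; Re = 1.423e+04; ε/D = 0.0102; Haaland → f = 0.04185; ΔP_B = f(L/D)(ρV²/2) = 7.636e+04 Pa.
ΔP_A/ΔP_B = 7503/7.636e+04 = 0.0983.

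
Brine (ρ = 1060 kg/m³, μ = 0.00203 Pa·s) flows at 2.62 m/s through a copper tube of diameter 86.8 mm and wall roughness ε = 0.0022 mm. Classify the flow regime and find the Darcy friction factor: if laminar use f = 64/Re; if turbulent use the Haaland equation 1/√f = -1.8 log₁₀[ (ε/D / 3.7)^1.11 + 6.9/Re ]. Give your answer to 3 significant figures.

f ≈ 0.0173

Re = ρVD/μ = 1060·2.62·0.0868/0.00203 = 1.187e+05.
Re > 4000 → turbulent. ε/D = 2.2e-06/0.0868 = 2.53e-05; Haaland: 1/√f = -1.8 log₁₀[1.85e-06 + 5.81e-05] = 7.6, so f = 0.01731.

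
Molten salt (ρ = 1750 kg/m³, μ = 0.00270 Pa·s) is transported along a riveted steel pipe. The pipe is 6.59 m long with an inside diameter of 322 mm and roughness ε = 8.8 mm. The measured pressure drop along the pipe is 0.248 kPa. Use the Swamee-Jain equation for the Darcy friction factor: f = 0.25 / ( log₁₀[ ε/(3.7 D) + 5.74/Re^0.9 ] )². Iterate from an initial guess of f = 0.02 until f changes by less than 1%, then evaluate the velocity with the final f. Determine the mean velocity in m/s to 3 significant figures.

Rearranging Darcy-Weisbach: V = √(2·ΔP·D/(f·L·ρ)). With ε/D = 0.0088/0.322 = 0.0273, iterate starting from f = 0.02:
  f = 0.02 → V = √(2·248·0.322/(0.02·6.59·1750)) = 0.8321 m/s; Re = ρVD/μ = 1.737e+05; f → 0.05536
  f = 0.05536 → V = 0.5002 m/s; Re = 1.044e+05; f → 0.05555
Converged (Δf/f < 1%). With the final f = 0.05555: V = √(2·248·0.322/(0.05555·6.59·1750)) = 0.4993 m/s.

V ≈ 0.499 m/s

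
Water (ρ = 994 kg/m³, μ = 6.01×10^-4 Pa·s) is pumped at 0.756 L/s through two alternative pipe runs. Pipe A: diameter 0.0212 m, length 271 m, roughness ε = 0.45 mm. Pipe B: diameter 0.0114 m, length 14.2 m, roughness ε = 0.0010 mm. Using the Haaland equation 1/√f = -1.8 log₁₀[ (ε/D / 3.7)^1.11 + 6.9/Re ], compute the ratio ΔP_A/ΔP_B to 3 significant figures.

ΔP_A/ΔP_B ≈ 2.52

Pipe A: V = Q/A = 0.000756/0.000353 = 2.142 m/s; Re = 7.509e+04; ε/D = 0.0212; Haaland → f = 0.05035; ΔP_A = f(L/D)(ρV²/2) = 1.467e+06 Pa.
Pipe B: V = Q/A = 0.000756/0.0001021 = 7.407 m/s; Re = 1.396e+05; ε/D = 8.77e-05; Haaland → f = 0.01712; ΔP_B = f(L/D)(ρV²/2) = 5.814e+05 Pa.
ΔP_A/ΔP_B = 1.467e+06/5.814e+05 = 2.52.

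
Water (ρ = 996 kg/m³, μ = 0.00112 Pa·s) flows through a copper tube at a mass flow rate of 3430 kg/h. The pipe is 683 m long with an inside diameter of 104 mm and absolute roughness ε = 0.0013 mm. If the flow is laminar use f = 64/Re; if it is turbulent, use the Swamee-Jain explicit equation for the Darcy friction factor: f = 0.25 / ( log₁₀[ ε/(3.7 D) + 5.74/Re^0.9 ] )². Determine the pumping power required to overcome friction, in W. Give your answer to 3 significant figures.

ṁ = 3430 kg/h = 3430/3600 = 0.9528 kg/s.
A = πD²/4 = π(0.104)²/4 = 0.008495 m²; mean velocity V = ṁ/(ρA) = 0.9528/(996 · 0.008495) = 0.1126 m/s.
Reynolds number Re = ρVD/μ = 996 · 0.1126 · 0.104 / 0.00112 = 1.041e+04.
Re > 4000 → turbulent. Relative roughness ε/D = 1.3e-06/0.104 = 1.25e-05. Swamee-Jain: f = 0.25/(log₁₀[1.25e-05/3.7 + 5.74/1.041e+04^0.9])² = 0.25/(log₁₀[3.38e-06 + 0.00139])² = 0.25/(-2.856)² = 0.03065.
Darcy-Weisbach: ΔP = f(L/D)(ρV²/2) = 0.03065·(683/0.104)·(996·0.1126²/2) = 0.03065·6567·6.315 = 1271 Pa.
Q = ṁ/ρ = 0.9528/996 = 0.0009566 m³/s.
Pumping power P = QΔP = 0.0009566·1271 = 1.216 W = 1.22 W.

P ≈ 1.22 W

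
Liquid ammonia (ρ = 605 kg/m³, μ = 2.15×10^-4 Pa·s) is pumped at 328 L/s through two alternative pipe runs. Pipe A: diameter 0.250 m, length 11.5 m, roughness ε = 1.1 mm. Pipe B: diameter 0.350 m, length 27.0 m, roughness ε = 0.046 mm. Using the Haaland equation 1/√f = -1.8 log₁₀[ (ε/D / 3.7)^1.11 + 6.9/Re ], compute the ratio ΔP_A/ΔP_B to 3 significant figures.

ΔP_A/ΔP_B ≈ 5.15

Pipe A: V = Q/A = 0.328/0.04909 = 6.682 m/s; Re = 4.701e+06; ε/D = 0.0044; Haaland → f = 0.0293; ΔP_A = f(L/D)(ρV²/2) = 1.821e+04 Pa.
Pipe B: V = Q/A = 0.328/0.09621 = 3.409 m/s; Re = 3.358e+06; ε/D = 0.000131; Haaland → f = 0.01303; ΔP_B = f(L/D)(ρV²/2) = 3533 Pa.
ΔP_A/ΔP_B = 1.821e+04/3533 = 5.15.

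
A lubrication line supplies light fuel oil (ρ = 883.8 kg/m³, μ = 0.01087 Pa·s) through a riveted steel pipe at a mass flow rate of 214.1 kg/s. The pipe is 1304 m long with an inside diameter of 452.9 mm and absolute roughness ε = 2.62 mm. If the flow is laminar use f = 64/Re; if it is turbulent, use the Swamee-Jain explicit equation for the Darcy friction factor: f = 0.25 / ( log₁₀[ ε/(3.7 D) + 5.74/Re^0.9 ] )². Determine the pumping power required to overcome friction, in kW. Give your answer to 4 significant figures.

P ≈ 23.42 kW

A = πD²/4 = π(0.4529)²/4 = 0.1611 m²; mean velocity V = ṁ/(ρA) = 214.1/(883.8 · 0.1611) = 1.504 m/s.
Reynolds number Re = ρVD/μ = 883.8 · 1.504 · 0.4529 / 0.0109 = 5.537e+04.
Re > 4000 → turbulent. Relative roughness ε/D = 0.00262/0.4529 = 0.00578. Swamee-Jain: f = 0.25/(log₁₀[0.00578/3.7 + 5.74/5.537e+04^0.9])² = 0.25/(log₁₀[0.00156 + 0.000309])² = 0.25/(-2.728)² = 0.0336.
Darcy-Weisbach: ΔP = f(L/D)(ρV²/2) = 0.0336·(1304/0.4529)·(883.8·1.504²/2) = 0.0336·2879·999.2 = 9.668e+04 Pa.
Q = ṁ/ρ = 214.1/883.8 = 0.2422 m³/s.
Pumping power P = QΔP = 0.2422·9.668e+04 = 23420 W = 23.42 kW.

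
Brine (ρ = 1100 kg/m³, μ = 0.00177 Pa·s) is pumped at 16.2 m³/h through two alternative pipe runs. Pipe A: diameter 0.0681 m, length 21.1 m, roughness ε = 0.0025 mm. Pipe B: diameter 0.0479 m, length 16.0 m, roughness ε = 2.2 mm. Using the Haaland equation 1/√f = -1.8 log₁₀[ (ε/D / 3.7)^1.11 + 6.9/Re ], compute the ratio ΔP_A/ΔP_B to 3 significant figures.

Pipe A: V = Q/A = 0.0045/0.003642 = 1.235 m/s; Re = 5.229e+04; ε/D = 3.67e-05; Haaland → f = 0.0206; ΔP_A = f(L/D)(ρV²/2) = 5359 Pa.
Pipe B: V = Q/A = 0.0045/0.001802 = 2.497 m/s; Re = 7.434e+04; ε/D = 0.0459; Haaland → f = 0.06929; ΔP_B = f(L/D)(ρV²/2) = 7.938e+04 Pa.
ΔP_A/ΔP_B = 5359/7.938e+04 = 0.0675.

ΔP_A/ΔP_B ≈ 0.0675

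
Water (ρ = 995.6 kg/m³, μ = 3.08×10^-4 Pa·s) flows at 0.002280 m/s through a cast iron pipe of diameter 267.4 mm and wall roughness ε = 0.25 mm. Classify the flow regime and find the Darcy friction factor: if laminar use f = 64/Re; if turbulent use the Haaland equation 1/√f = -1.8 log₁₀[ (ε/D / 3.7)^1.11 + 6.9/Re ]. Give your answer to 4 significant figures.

f ≈ 0.03248

Re = ρVD/μ = 995.6·0.00228·0.2674/0.000308 = 1971.
Re < 2300 → laminar, so f = 64/Re = 0.03248 (roughness is irrelevant in laminar flow).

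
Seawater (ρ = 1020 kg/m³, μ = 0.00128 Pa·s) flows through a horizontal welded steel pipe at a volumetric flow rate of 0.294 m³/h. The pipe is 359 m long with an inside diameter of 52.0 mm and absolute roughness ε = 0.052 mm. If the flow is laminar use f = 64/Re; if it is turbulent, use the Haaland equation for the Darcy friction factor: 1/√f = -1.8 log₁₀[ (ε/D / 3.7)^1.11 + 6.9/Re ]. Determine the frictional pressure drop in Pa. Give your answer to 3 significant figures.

ΔP ≈ 209 Pa

Q = 0.294 m³/h = 0.294/3600 = 8.167e-05 m³/s.
Cross-sectional area A = πD²/4 = π(0.052)²/4 = 0.002124 m²; mean velocity V = Q/A = 8.167e-05/0.002124 = 0.03845 m/s.
Reynolds number Re = ρVD/μ = 1020 · 0.03845 · 0.052 / 0.00128 = 1593.
Re < 2300 → laminar flow, so f = 64/Re = 64/1593 = 0.04016 (the turbulent correlation is not needed).
Darcy-Weisbach: ΔP = f(L/D)(ρV²/2) = 0.04016·(359/0.052)·(1020·0.03845²/2) = 0.04016·6904·0.7542 = 209.1 Pa.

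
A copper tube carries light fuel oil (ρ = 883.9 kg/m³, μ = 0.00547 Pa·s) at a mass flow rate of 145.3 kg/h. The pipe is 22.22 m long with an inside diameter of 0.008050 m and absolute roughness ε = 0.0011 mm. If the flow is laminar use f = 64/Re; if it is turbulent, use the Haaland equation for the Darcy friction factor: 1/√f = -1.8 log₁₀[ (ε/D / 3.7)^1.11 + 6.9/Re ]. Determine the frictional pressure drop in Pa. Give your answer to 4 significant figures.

ṁ = 145.3 kg/h = 145.3/3600 = 0.04036 kg/s.
A = πD²/4 = π(0.00805)²/4 = 5.09e-05 m²; mean velocity V = ṁ/(ρA) = 0.04036/(883.9 · 5.09e-05) = 0.8972 m/s.
Reynolds number Re = ρVD/μ = 883.9 · 0.8972 · 0.00805 / 0.00547 = 1167.
Re < 2300 → laminar flow, so f = 64/Re = 64/1167 = 0.05484 (the turbulent correlation is not needed).
Darcy-Weisbach: ΔP = f(L/D)(ρV²/2) = 0.05484·(22.22/0.00805)·(883.9·0.8972²/2) = 0.05484·2760·355.7 = 5.385e+04 Pa.

ΔP ≈ 53850 Pa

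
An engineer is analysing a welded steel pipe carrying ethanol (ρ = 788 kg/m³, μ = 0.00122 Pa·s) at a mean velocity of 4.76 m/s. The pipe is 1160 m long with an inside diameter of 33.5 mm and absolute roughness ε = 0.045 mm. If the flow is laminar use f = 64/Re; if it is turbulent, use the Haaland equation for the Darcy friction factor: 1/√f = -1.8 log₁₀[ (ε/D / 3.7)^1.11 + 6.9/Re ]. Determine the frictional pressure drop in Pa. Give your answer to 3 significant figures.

Reynolds number Re = ρVD/μ = 788 · 4.76 · 0.0335 / 0.00122 = 1.03e+05.
Re > 4000 → turbulent. Relative roughness ε/D = 4.5e-05/0.0335 = 0.00134. Haaland: 1/√f = -1.8 log₁₀[(0.00134/3.7)^1.11 + 6.9/1.03e+05] = -1.8 log₁₀[0.000152 + 6.7e-05] = 6.588, so f = 0.02304.
Darcy-Weisbach: ΔP = f(L/D)(ρV²/2) = 0.02304·(1160/0.0335)·(788·4.76²/2) = 0.02304·3.463e+04·8927 = 7.123e+06 Pa.

ΔP ≈ 7.12×10^6 Pa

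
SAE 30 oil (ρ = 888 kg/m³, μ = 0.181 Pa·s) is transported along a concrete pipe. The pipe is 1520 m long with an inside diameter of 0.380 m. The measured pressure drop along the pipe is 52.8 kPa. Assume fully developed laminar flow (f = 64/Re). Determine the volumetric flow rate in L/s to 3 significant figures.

Q ≈ 98.2 L/s

For laminar flow, f = 64/Re with Re = ρVD/μ, so Darcy-Weisbach reduces to ΔP = 32μLV/D². Solving for V: V = ΔP·D²/(32μL) = 5.28e+04·(0.38)²/(32·0.181·1520) = 0.866 m/s.
Check: Re = ρVD/μ = 888·0.866·0.38/0.181 = 1615 < 2300, so the laminar assumption holds.
Q = V·A = 0.866·(π/4·0.38²) = 0.09822 m³/s = 98.2 L/s.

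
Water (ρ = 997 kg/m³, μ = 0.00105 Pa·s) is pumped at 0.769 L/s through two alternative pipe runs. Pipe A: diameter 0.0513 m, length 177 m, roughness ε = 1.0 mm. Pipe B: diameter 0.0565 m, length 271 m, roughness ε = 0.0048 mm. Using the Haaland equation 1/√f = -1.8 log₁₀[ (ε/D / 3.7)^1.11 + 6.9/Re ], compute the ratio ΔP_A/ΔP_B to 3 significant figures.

Pipe A: V = Q/A = 0.000769/0.002067 = 0.3721 m/s; Re = 1.812e+04; ε/D = 0.0195; Haaland → f = 0.05033; ΔP_A = f(L/D)(ρV²/2) = 1.198e+04 Pa.
Pipe B: V = Q/A = 0.000769/0.002507 = 0.3067 m/s; Re = 1.645e+04; ε/D = 8.5e-05; Haaland → f = 0.02717; ΔP_B = f(L/D)(ρV²/2) = 6112 Pa.
ΔP_A/ΔP_B = 1.198e+04/6112 = 1.96.

ΔP_A/ΔP_B ≈ 1.96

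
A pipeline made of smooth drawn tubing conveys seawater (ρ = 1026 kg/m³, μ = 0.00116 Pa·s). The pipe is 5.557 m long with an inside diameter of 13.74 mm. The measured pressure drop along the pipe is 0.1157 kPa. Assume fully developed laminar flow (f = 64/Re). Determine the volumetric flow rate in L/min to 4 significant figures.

Q ≈ 0.9420 L/min

For laminar flow, f = 64/Re with Re = ρVD/μ, so Darcy-Weisbach reduces to ΔP = 32μLV/D². Solving for V: V = ΔP·D²/(32μL) = 115.7·(0.01374)²/(32·0.00116·5.557) = 0.1059 m/s.
Check: Re = ρVD/μ = 1026·0.1059·0.01374/0.00116 = 1287 < 2300, so the laminar assumption holds.
Q = V·A = 0.1059·(π/4·0.01374²) = 1.57e-05 m³/s = 0.9420 L/min.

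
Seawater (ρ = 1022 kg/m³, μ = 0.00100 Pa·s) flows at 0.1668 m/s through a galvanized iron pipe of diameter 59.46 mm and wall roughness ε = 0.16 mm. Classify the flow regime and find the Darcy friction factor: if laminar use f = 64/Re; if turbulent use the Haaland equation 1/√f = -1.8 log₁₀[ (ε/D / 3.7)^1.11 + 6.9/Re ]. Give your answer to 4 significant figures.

Re = ρVD/μ = 1022·0.1668·0.05946/0.001 = 1.014e+04.
Re > 4000 → turbulent. ε/D = 0.00016/0.05946 = 0.00269; Haaland: 1/√f = -1.8 log₁₀[0.000328 + 0.000681] = 5.393, so f = 0.03438.

f ≈ 0.03438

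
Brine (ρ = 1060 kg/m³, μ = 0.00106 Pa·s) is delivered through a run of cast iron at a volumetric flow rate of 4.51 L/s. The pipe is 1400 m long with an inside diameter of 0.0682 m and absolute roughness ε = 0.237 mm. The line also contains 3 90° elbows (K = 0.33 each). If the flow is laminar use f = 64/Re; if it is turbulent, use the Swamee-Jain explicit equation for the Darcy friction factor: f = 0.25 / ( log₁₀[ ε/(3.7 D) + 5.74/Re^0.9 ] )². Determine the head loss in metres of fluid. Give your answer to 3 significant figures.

Q = 4.51 L/s = 4.51/1000 = 0.00451 m³/s.
Cross-sectional area A = πD²/4 = π(0.0682)²/4 = 0.003653 m²; mean velocity V = Q/A = 0.00451/0.003653 = 1.235 m/s.
Reynolds number Re = ρVD/μ = 1060 · 1.235 · 0.0682 / 0.00106 = 8.42e+04.
Re > 4000 → turbulent. Relative roughness ε/D = 0.000237/0.0682 = 0.00348. Swamee-Jain: f = 0.25/(log₁₀[0.00348/3.7 + 5.74/8.42e+04^0.9])² = 0.25/(log₁₀[0.000939 + 0.000212])² = 0.25/(-2.939)² = 0.02895.
Total minor-loss coefficient ΣK = 3·0.33 = 0.99.
ΔP = [f·L/D + ΣK]·(ρV²/2) = [0.02895·1400/0.0682 + 0.99]·(1060·1.235²/2) = [594.2 + 0.99]·807.8 = 4.808e+05 Pa.
Head loss h_f = ΔP/(ρg) = 4.808e+05/(1060·9.81) = 46.2 m.

h_f ≈ 46.2 m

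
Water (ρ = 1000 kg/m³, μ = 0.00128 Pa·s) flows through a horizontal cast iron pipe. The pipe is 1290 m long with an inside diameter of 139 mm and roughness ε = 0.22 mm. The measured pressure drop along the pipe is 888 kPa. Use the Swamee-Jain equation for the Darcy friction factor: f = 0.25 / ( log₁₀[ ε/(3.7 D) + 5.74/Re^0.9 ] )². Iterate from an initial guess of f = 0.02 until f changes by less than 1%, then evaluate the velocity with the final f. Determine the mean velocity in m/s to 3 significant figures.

Rearranging Darcy-Weisbach: V = √(2·ΔP·D/(f·L·ρ)). With ε/D = 0.00022/0.139 = 0.00158, iterate starting from f = 0.02:
  f = 0.02 → V = √(2·8.88e+05·0.139/(0.02·1290·1000)) = 3.093 m/s; Re = ρVD/μ = 3.359e+05; f → 0.02281
  f = 0.02281 → V = 2.897 m/s; Re = 3.146e+05; f → 0.02285
Converged (Δf/f < 1%). With the final f = 0.02285: V = √(2·8.88e+05·0.139/(0.02285·1290·1000)) = 2.894 m/s.

V ≈ 2.89 m/s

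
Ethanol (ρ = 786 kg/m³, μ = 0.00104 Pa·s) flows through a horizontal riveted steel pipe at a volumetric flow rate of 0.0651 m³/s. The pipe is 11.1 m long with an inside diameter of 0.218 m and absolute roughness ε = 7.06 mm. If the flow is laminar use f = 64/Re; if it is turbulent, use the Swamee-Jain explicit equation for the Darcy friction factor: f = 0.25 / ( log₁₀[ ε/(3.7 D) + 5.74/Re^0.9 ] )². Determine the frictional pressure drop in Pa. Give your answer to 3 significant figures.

ΔP ≈ 3610 Pa

Cross-sectional area A = πD²/4 = π(0.218)²/4 = 0.03733 m²; mean velocity V = Q/A = 0.0651/0.03733 = 1.744 m/s.
Reynolds number Re = ρVD/μ = 786 · 1.744 · 0.218 / 0.00104 = 2.874e+05.
Re > 4000 → turbulent. Relative roughness ε/D = 0.00706/0.218 = 0.0324. Swamee-Jain: f = 0.25/(log₁₀[0.0324/3.7 + 5.74/2.874e+05^0.9])² = 0.25/(log₁₀[0.00875 + 7.02e-05])² = 0.25/(-2.054)² = 0.05923.
Darcy-Weisbach: ΔP = f(L/D)(ρV²/2) = 0.05923·(11.1/0.218)·(786·1.744²/2) = 0.05923·50.92·1195 = 3606 Pa.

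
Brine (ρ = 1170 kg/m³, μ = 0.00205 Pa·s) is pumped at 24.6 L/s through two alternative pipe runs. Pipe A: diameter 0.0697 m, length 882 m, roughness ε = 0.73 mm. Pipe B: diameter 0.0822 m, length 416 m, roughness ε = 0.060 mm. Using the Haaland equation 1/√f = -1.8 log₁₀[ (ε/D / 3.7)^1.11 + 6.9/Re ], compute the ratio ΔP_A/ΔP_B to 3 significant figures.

Pipe A: V = Q/A = 0.0246/0.003816 = 6.447 m/s; Re = 2.565e+05; ε/D = 0.0105; Haaland → f = 0.03879; ΔP_A = f(L/D)(ρV²/2) = 1.194e+07 Pa.
Pipe B: V = Q/A = 0.0246/0.005307 = 4.636 m/s; Re = 2.175e+05; ε/D = 0.00073; Haaland → f = 0.01965; ΔP_B = f(L/D)(ρV²/2) = 1.25e+06 Pa.
ΔP_A/ΔP_B = 1.194e+07/1.25e+06 = 9.55.

ΔP_A/ΔP_B ≈ 9.55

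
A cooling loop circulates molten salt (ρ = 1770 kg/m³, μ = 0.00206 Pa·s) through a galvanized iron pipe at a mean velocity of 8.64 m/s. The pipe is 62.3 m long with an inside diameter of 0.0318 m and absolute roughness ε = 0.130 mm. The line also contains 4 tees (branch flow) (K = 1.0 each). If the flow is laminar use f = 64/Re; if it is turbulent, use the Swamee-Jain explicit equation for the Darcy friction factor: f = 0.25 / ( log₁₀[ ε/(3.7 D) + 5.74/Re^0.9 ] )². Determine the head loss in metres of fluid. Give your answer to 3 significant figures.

Reynolds number Re = ρVD/μ = 1770 · 8.64 · 0.0318 / 0.00206 = 2.361e+05.
Re > 4000 → turbulent. Relative roughness ε/D = 0.00013/0.0318 = 0.00409. Swamee-Jain: f = 0.25/(log₁₀[0.00409/3.7 + 5.74/2.361e+05^0.9])² = 0.25/(log₁₀[0.0011 + 8.38e-05])² = 0.25/(-2.925)² = 0.02922.
Total minor-loss coefficient ΣK = 4·1 = 4.
ΔP = [f·L/D + ΣK]·(ρV²/2) = [0.02922·62.3/0.0318 + 4]·(1770·8.64²/2) = [57.25 + 4]·6.606e+04 = 4.046e+06 Pa.
Head loss h_f = ΔP/(ρg) = 4.046e+06/(1770·9.81) = 233 m.

h_f ≈ 233 m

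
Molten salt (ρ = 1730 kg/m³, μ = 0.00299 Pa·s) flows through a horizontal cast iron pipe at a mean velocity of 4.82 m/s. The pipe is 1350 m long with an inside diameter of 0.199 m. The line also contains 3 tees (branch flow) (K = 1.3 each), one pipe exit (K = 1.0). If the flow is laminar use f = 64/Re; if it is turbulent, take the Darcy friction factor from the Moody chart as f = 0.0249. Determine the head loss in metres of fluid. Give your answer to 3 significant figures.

h_f ≈ 206 m

Reynolds number Re = ρVD/μ = 1730 · 4.82 · 0.199 / 0.00299 = 5.55e+05.
Re > 4000 → turbulent; use the Moody-chart value f = 0.0249.
Total minor-loss coefficient ΣK = 3·1.3 + 1·1 = 4.9.
ΔP = [f·L/D + ΣK]·(ρV²/2) = [0.0249·1350/0.199 + 4.9]·(1730·4.82²/2) = [168.9 + 4.9]·2.01e+04 = 3.493e+06 Pa.
Head loss h_f = ΔP/(ρg) = 3.493e+06/(1730·9.81) = 206 m.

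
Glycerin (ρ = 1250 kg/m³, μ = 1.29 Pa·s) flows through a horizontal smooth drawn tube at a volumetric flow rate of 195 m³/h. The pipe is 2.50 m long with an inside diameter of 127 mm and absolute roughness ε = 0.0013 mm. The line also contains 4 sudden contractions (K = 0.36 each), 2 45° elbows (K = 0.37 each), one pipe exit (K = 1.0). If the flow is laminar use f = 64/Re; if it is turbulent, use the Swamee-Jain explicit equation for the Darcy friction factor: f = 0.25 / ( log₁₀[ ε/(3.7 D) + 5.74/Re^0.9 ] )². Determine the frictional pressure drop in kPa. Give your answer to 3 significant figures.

ΔP ≈ 63.7 kPa

Q = 195 m³/h = 195/3600 = 0.05417 m³/s.
Cross-sectional area A = πD²/4 = π(0.127)²/4 = 0.01267 m²; mean velocity V = Q/A = 0.05417/0.01267 = 4.276 m/s.
Reynolds number Re = ρVD/μ = 1250 · 4.276 · 0.127 / 1.29 = 526.2.
Re < 2300 → laminar flow, so f = 64/Re = 64/526.2 = 0.1216 (the turbulent correlation is not needed).
Total minor-loss coefficient ΣK = 4·0.36 + 2·0.37 + 1·1 = 3.18.
ΔP = [f·L/D + ΣK]·(ρV²/2) = [0.1216·2.5/0.127 + 3.18]·(1250·4.276²/2) = [2.394 + 3.18]·1.143e+04 = 6.37e+04 Pa.
ΔP = 6.37e+04 Pa = 63.7 kPa.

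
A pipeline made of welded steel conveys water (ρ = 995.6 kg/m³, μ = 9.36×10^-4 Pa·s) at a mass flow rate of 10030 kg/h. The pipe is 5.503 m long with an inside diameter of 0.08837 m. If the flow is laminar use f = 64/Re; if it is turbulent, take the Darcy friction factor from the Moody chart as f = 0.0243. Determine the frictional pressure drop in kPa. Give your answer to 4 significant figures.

ṁ = 10030 kg/h = 10030/3600 = 2.786 kg/s.
A = πD²/4 = π(0.08837)²/4 = 0.006133 m²; mean velocity V = ṁ/(ρA) = 2.786/(995.6 · 0.006133) = 0.4563 m/s.
Reynolds number Re = ρVD/μ = 995.6 · 0.4563 · 0.08837 / 0.000936 = 4.289e+04.
Re > 4000 → turbulent; use the Moody-chart value f = 0.0243.
Darcy-Weisbach: ΔP = f(L/D)(ρV²/2) = 0.0243·(5.503/0.08837)·(995.6·0.4563²/2) = 0.0243·62.27·103.6 = 156.8 Pa.
ΔP = 156.8 Pa = 0.1568 kPa.

ΔP ≈ 0.1568 kPa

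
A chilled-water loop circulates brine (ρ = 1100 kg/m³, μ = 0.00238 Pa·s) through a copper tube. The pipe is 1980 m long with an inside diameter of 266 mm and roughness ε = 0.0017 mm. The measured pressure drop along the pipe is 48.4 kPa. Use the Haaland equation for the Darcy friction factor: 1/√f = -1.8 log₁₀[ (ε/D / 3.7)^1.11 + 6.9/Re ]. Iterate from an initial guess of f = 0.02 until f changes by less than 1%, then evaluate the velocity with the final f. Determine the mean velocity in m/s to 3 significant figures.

V ≈ 0.814 m/s

Rearranging Darcy-Weisbach: V = √(2·ΔP·D/(f·L·ρ)). With ε/D = 1.7e-06/0.266 = 6.39e-06, iterate starting from f = 0.02:
  f = 0.02 → V = √(2·4.84e+04·0.266/(0.02·1980·1100)) = 0.7688 m/s; Re = ρVD/μ = 9.452e+04; f → 0.01806
  f = 0.01806 → V = 0.8091 m/s; Re = 9.948e+04; f → 0.01787
  f = 0.01787 → V = 0.8135 m/s; Re = 1e+05; f → 0.01785
Converged (Δf/f < 1%). With the final f = 0.01785: V = √(2·4.84e+04·0.266/(0.01785·1980·1100)) = 0.8139 m/s.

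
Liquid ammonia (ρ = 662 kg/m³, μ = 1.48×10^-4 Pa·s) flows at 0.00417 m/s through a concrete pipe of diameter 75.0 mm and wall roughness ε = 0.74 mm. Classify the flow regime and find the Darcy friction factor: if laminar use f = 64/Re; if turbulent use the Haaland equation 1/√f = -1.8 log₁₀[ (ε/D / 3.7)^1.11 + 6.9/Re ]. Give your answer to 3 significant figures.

Re = ρVD/μ = 662·0.00417·0.075/0.000148 = 1399.
Re < 2300 → laminar, so f = 64/Re = 0.04575 (roughness is irrelevant in laminar flow).

f ≈ 0.0457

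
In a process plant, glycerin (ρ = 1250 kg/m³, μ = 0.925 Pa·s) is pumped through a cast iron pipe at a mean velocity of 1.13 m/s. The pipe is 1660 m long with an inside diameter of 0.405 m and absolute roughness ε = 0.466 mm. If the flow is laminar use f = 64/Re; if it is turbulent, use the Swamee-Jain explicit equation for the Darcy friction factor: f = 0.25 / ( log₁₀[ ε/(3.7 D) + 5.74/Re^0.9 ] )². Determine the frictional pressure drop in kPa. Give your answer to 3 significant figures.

Reynolds number Re = ρVD/μ = 1250 · 1.13 · 0.405 / 0.925 = 618.4.
Re < 2300 → laminar flow, so f = 64/Re = 64/618.4 = 0.1035 (the turbulent correlation is not needed).
Darcy-Weisbach: ΔP = f(L/D)(ρV²/2) = 0.1035·(1660/0.405)·(1250·1.13²/2) = 0.1035·4099·798.1 = 3.385e+05 Pa.
ΔP = 3.385e+05 Pa = 339 kPa.

ΔP ≈ 339 kPa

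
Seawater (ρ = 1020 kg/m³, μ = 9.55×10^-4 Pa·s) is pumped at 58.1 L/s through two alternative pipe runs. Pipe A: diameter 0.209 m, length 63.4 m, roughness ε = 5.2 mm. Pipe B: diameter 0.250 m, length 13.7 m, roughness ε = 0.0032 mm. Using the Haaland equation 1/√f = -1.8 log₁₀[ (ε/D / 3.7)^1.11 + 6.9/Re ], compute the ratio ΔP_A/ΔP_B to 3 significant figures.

Pipe A: V = Q/A = 0.0581/0.03431 = 1.694 m/s; Re = 3.78e+05; ε/D = 0.0249; Haaland → f = 0.05317; ΔP_A = f(L/D)(ρV²/2) = 2.359e+04 Pa.
Pipe B: V = Q/A = 0.0581/0.04909 = 1.184 m/s; Re = 3.16e+05; ε/D = 1.28e-05; Haaland → f = 0.01431; ΔP_B = f(L/D)(ρV²/2) = 560.3 Pa.
ΔP_A/ΔP_B = 2.359e+04/560.3 = 42.1.

ΔP_A/ΔP_B ≈ 42.1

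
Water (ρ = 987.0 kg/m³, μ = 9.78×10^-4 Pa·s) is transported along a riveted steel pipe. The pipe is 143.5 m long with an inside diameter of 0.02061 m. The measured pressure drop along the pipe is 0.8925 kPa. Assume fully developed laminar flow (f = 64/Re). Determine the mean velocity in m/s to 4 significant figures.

V ≈ 0.08442 m/s

For laminar flow, f = 64/Re with Re = ρVD/μ, so Darcy-Weisbach reduces to ΔP = 32μLV/D². Solving for V: V = ΔP·D²/(32μL) = 892.5·(0.02061)²/(32·0.000978·143.5) = 0.08442 m/s.
Check: Re = ρVD/μ = 987·0.08442·0.02061/0.000978 = 1756 < 2300, so the laminar assumption holds.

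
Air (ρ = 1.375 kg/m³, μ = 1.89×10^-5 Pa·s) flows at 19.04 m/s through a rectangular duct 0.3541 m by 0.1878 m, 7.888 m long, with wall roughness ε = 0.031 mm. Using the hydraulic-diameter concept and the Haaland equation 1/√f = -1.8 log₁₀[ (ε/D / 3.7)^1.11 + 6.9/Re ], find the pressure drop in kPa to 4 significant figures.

ΔP ≈ 0.1219 kPa

Hydraulic diameter D_h = 4A/P = 4·(0.3541·0.1878)/(2·(0.3541+0.1878)) = 0.266/1.084 = 0.2454 m.
Re = ρVD_h/μ = 1.375·19.04·0.2454/1.89e-05 = 3.4e+05.
ε/D_h = 3.1e-05/0.2454 = 0.000126; Haaland gives 1/√f = -1.8 log₁₀[1.1e-05+2.03e-05] = 8.108, so f = 0.01521.
ΔP = f(L/D_h)(ρV²/2) = 0.01521·7.888/0.2454·249.2 = 121.9 Pa.
ΔP = 0.1219 kPa.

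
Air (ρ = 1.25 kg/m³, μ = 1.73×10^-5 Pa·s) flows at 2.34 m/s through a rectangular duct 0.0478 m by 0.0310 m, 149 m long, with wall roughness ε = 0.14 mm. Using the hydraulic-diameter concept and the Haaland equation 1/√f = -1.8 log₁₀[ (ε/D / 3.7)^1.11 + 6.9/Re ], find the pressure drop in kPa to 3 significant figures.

Hydraulic diameter D_h = 4A/P = 4·(0.0478·0.031)/(2·(0.0478+0.031)) = 0.005927/0.1576 = 0.03761 m.
Re = ρVD_h/μ = 1.25·2.34·0.03761/1.73e-05 = 6359.
ε/D_h = 0.00014/0.03761 = 0.00372; Haaland gives 1/√f = -1.8 log₁₀[0.000471+0.00109] = 5.054, so f = 0.03914.
ΔP = f(L/D_h)(ρV²/2) = 0.03914·149/0.03761·3.422 = 530.7 Pa.
ΔP = 0.531 kPa.

ΔP ≈ 0.531 kPa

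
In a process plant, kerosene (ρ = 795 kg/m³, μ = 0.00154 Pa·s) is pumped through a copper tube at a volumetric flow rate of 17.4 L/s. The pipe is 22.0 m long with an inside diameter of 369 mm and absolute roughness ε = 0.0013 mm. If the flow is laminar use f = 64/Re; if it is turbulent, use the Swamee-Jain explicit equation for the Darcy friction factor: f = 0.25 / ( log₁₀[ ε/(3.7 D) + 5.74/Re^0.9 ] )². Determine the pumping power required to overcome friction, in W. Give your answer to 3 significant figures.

P ≈ 0.253 W

Q = 17.4 L/s = 17.4/1000 = 0.0174 m³/s.
Cross-sectional area A = πD²/4 = π(0.369)²/4 = 0.1069 m²; mean velocity V = Q/A = 0.0174/0.1069 = 0.1627 m/s.
Reynolds number Re = ρVD/μ = 795 · 0.1627 · 0.369 / 0.00154 = 3.099e+04.
Re > 4000 → turbulent. Relative roughness ε/D = 1.3e-06/0.369 = 3.52e-06. Swamee-Jain: f = 0.25/(log₁₀[3.52e-06/3.7 + 5.74/3.099e+04^0.9])² = 0.25/(log₁₀[9.52e-07 + 0.000521])² = 0.25/(-3.282)² = 0.0232.
Darcy-Weisbach: ΔP = f(L/D)(ρV²/2) = 0.0232·(22/0.369)·(795·0.1627²/2) = 0.0232·59.62·10.52 = 14.56 Pa.
Pumping power P = QΔP = 0.0174·14.56 = 0.2533 W = 0.253 W.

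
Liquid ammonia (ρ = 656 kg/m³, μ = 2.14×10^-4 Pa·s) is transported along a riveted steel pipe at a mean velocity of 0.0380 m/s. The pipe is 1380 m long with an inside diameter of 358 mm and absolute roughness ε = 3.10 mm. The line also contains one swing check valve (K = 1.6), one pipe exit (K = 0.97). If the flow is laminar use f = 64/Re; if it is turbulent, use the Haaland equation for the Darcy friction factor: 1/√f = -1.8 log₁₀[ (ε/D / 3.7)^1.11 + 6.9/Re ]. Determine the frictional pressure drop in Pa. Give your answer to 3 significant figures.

Reynolds number Re = ρVD/μ = 656 · 0.038 · 0.358 / 0.000214 = 4.17e+04.
Re > 4000 → turbulent. Relative roughness ε/D = 0.0031/0.358 = 0.00866. Haaland: 1/√f = -1.8 log₁₀[(0.00866/3.7)^1.11 + 6.9/4.17e+04] = -1.8 log₁₀[0.0012 + 0.000165] = 5.155, so f = 0.03763.
Total minor-loss coefficient ΣK = 1·1.6 + 1·0.97 = 2.57.
ΔP = [f·L/D + ΣK]·(ρV²/2) = [0.03763·1380/0.358 + 2.57]·(656·0.038²/2) = [145 + 2.57]·0.4736 = 69.91 Pa.

ΔP ≈ 69.9 Pa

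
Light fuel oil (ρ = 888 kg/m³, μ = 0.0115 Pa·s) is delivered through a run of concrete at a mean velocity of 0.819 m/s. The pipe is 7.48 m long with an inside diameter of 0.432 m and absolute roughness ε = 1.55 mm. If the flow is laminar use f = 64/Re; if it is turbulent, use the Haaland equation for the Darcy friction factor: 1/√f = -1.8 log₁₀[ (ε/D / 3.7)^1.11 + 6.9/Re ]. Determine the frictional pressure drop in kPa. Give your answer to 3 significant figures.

ΔP ≈ 0.160 kPa

Reynolds number Re = ρVD/μ = 888 · 0.819 · 0.432 / 0.0115 = 2.732e+04.
Re > 4000 → turbulent. Relative roughness ε/D = 0.00155/0.432 = 0.00359. Haaland: 1/√f = -1.8 log₁₀[(0.00359/3.7)^1.11 + 6.9/2.732e+04] = -1.8 log₁₀[0.000452 + 0.000253] = 5.674, so f = 0.03106.
Darcy-Weisbach: ΔP = f(L/D)(ρV²/2) = 0.03106·(7.48/0.432)·(888·0.819²/2) = 0.03106·17.31·297.8 = 160.2 Pa.
ΔP = 160.2 Pa = 0.160 kPa.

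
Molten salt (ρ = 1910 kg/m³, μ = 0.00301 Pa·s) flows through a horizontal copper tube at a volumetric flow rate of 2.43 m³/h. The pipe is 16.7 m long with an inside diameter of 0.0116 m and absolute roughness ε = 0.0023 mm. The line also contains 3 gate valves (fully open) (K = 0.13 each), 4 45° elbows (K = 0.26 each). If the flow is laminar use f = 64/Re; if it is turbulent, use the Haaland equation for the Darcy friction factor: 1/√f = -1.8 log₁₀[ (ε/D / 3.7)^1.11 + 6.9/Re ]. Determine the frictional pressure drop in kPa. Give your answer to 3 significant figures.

Q = 2.43 m³/h = 2.43/3600 = 0.000675 m³/s.
Cross-sectional area A = πD²/4 = π(0.0116)²/4 = 0.0001057 m²; mean velocity V = Q/A = 0.000675/0.0001057 = 6.387 m/s.
Reynolds number Re = ρVD/μ = 1910 · 6.387 · 0.0116 / 0.00301 = 4.701e+04.
Re > 4000 → turbulent. Relative roughness ε/D = 2.3e-06/0.0116 = 0.000198. Haaland: 1/√f = -1.8 log₁₀[(0.000198/3.7)^1.11 + 6.9/4.701e+04] = -1.8 log₁₀[1.82e-05 + 0.000147] = 6.809, so f = 0.02157.
Total minor-loss coefficient ΣK = 3·0.13 + 4·0.26 = 1.43.
ΔP = [f·L/D + ΣK]·(ρV²/2) = [0.02157·16.7/0.0116 + 1.43]·(1910·6.387²/2) = [31.05 + 1.43]·3.896e+04 = 1.266e+06 Pa.
ΔP = 1.266e+06 Pa = 1270 kPa.

ΔP ≈ 1270 kPa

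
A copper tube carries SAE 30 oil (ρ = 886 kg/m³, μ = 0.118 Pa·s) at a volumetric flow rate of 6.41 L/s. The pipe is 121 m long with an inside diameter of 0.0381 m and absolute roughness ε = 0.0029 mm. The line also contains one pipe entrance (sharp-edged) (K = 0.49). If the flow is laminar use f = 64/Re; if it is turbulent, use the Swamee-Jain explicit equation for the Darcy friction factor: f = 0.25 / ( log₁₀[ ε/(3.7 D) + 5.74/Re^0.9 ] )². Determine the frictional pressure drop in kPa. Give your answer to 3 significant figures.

Q = 6.41 L/s = 6.41/1000 = 0.00641 m³/s.
Cross-sectional area A = πD²/4 = π(0.0381)²/4 = 0.00114 m²; mean velocity V = Q/A = 0.00641/0.00114 = 5.622 m/s.
Reynolds number Re = ρVD/μ = 886 · 5.622 · 0.0381 / 0.118 = 1608.
Re < 2300 → laminar flow, so f = 64/Re = 64/1608 = 0.03979 (the turbulent correlation is not needed).
Total minor-loss coefficient ΣK = 1·0.49 = 0.49.
ΔP = [f·L/D + ΣK]·(ρV²/2) = [0.03979·121/0.0381 + 0.49]·(886·5.622²/2) = [126.4 + 0.49]·1.4e+04 = 1.777e+06 Pa.
ΔP = 1.777e+06 Pa = 1780 kPa.

ΔP ≈ 1780 kPa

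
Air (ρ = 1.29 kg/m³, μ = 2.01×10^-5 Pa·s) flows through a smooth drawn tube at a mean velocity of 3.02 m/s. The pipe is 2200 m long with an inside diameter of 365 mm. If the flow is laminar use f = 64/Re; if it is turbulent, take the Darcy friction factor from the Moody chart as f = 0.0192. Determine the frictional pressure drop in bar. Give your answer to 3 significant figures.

ΔP ≈ 0.00681 bar

Reynolds number Re = ρVD/μ = 1.29 · 3.02 · 0.365 / 2.01e-05 = 7.074e+04.
Re > 4000 → turbulent; use the Moody-chart value f = 0.0192.
Darcy-Weisbach: ΔP = f(L/D)(ρV²/2) = 0.0192·(2200/0.365)·(1.29·3.02²/2) = 0.0192·6027·5.883 = 680.8 Pa.
ΔP = 680.8 Pa = 0.00681 bar.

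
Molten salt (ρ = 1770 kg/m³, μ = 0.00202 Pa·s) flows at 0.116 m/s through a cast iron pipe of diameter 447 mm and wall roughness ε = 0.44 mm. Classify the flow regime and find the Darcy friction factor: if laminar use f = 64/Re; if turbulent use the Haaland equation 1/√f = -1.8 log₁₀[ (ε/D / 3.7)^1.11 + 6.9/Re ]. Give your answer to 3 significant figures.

Re = ρVD/μ = 1770·0.116·0.447/0.00202 = 4.543e+04.
Re > 4000 → turbulent. ε/D = 0.00044/0.447 = 0.000984; Haaland: 1/√f = -1.8 log₁₀[0.000108 + 0.000152] = 6.455, so f = 0.024.

f ≈ 0.0240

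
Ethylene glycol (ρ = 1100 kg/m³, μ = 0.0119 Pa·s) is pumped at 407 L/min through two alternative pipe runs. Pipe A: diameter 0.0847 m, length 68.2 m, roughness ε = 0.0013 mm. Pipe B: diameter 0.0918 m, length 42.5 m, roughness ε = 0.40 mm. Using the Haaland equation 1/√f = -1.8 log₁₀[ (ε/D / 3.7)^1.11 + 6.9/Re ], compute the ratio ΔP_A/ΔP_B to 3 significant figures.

Pipe A: V = Q/A = 0.006783/0.005635 = 1.204 m/s; Re = 9426; ε/D = 1.53e-05; Haaland → f = 0.03141; ΔP_A = f(L/D)(ρV²/2) = 2.016e+04 Pa.
Pipe B: V = Q/A = 0.006783/0.006619 = 1.025 m/s; Re = 8697; ε/D = 0.00436; Haaland → f = 0.03751; ΔP_B = f(L/D)(ρV²/2) = 1.003e+04 Pa.
ΔP_A/ΔP_B = 2.016e+04/1.003e+04 = 2.01.

ΔP_A/ΔP_B ≈ 2.01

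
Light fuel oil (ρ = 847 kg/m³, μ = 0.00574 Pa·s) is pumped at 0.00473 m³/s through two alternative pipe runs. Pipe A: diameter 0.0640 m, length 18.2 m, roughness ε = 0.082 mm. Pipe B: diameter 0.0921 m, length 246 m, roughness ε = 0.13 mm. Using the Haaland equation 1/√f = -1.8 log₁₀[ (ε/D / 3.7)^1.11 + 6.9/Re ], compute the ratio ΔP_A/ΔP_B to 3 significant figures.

Pipe A: V = Q/A = 0.00473/0.003217 = 1.47 m/s; Re = 1.389e+04; ε/D = 0.00128; Haaland → f = 0.03027; ΔP_A = f(L/D)(ρV²/2) = 7881 Pa.
Pipe B: V = Q/A = 0.00473/0.006662 = 0.71 m/s; Re = 9649; ε/D = 0.00141; Haaland → f = 0.03301; ΔP_B = f(L/D)(ρV²/2) = 1.882e+04 Pa.
ΔP_A/ΔP_B = 7881/1.882e+04 = 0.419.

ΔP_A/ΔP_B ≈ 0.419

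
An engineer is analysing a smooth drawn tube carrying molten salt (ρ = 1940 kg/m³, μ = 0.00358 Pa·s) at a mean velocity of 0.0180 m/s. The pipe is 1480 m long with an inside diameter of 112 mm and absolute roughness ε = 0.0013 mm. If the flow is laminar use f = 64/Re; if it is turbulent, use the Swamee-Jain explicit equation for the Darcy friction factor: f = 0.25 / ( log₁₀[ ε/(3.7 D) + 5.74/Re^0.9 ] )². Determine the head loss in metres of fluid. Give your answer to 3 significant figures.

h_f ≈ 0.0128 m

Reynolds number Re = ρVD/μ = 1940 · 0.018 · 0.112 / 0.00358 = 1092.
Re < 2300 → laminar flow, so f = 64/Re = 64/1092 = 0.05858 (the turbulent correlation is not needed).
Darcy-Weisbach: ΔP = f(L/D)(ρV²/2) = 0.05858·(1480/0.112)·(1940·0.018²/2) = 0.05858·1.321e+04·0.3143 = 243.3 Pa.
Head loss h_f = ΔP/(ρg) = 243.3/(1940·9.81) = 0.0128 m.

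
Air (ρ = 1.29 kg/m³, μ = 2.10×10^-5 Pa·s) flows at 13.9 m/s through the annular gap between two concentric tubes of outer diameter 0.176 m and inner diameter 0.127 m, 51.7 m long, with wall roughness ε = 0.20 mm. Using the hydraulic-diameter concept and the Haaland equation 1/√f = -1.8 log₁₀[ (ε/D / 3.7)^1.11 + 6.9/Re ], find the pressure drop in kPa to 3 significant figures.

Hydraulic diameter D_h = 4A/P = D_o - D_i = 0.176 - 0.127 = 0.049 m.
Re = ρVD_h/μ = 1.29·13.9·0.049/2.1e-05 = 4.184e+04.
ε/D_h = 0.0002/0.049 = 0.00408; Haaland gives 1/√f = -1.8 log₁₀[0.000522+0.000165] = 5.694, so f = 0.03084.
ΔP = f(L/D_h)(ρV²/2) = 0.03084·51.7/0.049·124.6 = 4055 Pa.
ΔP = 4.06 kPa.

ΔP ≈ 4.06 kPa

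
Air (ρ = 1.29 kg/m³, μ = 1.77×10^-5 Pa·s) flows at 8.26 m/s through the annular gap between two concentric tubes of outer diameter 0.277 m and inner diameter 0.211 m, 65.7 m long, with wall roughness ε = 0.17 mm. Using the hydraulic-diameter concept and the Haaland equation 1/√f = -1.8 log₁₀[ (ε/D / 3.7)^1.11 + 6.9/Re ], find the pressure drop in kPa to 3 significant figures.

ΔP ≈ 1.23 kPa

Hydraulic diameter D_h = 4A/P = D_o - D_i = 0.277 - 0.211 = 0.066 m.
Re = ρVD_h/μ = 1.29·8.26·0.066/1.77e-05 = 3.973e+04.
ε/D_h = 0.00017/0.066 = 0.00258; Haaland gives 1/√f = -1.8 log₁₀[0.000313+0.000174] = 5.963, so f = 0.02812.
ΔP = f(L/D_h)(ρV²/2) = 0.02812·65.7/0.066·44.01 = 1232 Pa.
ΔP = 1.23 kPa.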